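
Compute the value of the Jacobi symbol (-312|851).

(-312|851)
  = (539|851)    [-312 ≡ 539 mod 851]
  = -(851|539)    [QR: both ≡ 3 mod 4, sign flips]
  = -(312|539)    [851 ≡ 312 mod 539]
  = (39|539)    [539 ≡ 3 mod 8 ⇒ (2|539)^3 = -1]
  = -(539|39)    [QR: both ≡ 3 mod 4, sign flips]
  = -(32|39)    [539 ≡ 32 mod 39]
  = -(1|39)    [39 ≡ 7 mod 8 ⇒ (2|39)^5 = +1]
  = -1    [(1|39) = 1]

-1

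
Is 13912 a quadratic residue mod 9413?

(13912/9413)
  = (4499/9413)    [13912 ≡ 4499 mod 9413]
  = (9413/4499)    [QR: 9413 ≡ 1 mod 4, sign kept]
  = (415/4499)    [9413 ≡ 415 mod 4499]
  = -(4499/415)    [QR: both ≡ 3 mod 4, sign flips]
  = -(349/415)    [4499 ≡ 349 mod 415]
  = -(415/349)    [QR: 349 ≡ 1 mod 4, sign kept]
  = -(66/349)    [415 ≡ 66 mod 349]
  = (33/349)    [349 ≡ 5 mod 8 ⇒ (2/349) = -1]
  = (349/33)    [QR: 33 ≡ 1 mod 4, sign kept]
  = (19/33)    [349 ≡ 19 mod 33]
  = (33/19)    [QR: 33 ≡ 1 mod 4, sign kept]
  = (14/19)    [33 ≡ 14 mod 19]
  = -(7/19)    [19 ≡ 3 mod 8 ⇒ (2/19) = -1]
  = (19/7)    [QR: both ≡ 3 mod 4, sign flips]
  = (5/7)    [19 ≡ 5 mod 7]
  = (7/5)    [QR: 5 ≡ 1 mod 4, sign kept]
  = (2/5)    [7 ≡ 2 mod 5]
  = -(1/5)    [5 ≡ 5 mod 8 ⇒ (2/5) = -1]
  = -1    [(1/5) = 1]
(13912/9413) = -1, and 9413 is prime, so 13912 is not a quadratic residue mod 9413.

no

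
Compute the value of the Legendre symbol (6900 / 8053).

Factor out 2: 6900 = 2^2·1725. Since 8053 ≡ 5 (mod 8), (2 / 8053) = -1, and (2 / 8053)^2 = +1. Now have (1725 / 8053).
1725 ≡ 1 (mod 4), so quadratic reciprocity gives (1725 / 8053) = (8053 / 1725). Reduce: 8053 ≡ 1153 (mod 1725). Now have (1153 / 1725).
1153 ≡ 1 (mod 4), so quadratic reciprocity gives (1153 / 1725) = (1725 / 1153). Reduce: 1725 ≡ 572 (mod 1153). Now have (572 / 1153).
Factor out 2: 572 = 2^2·143. Since 1153 ≡ 1 (mod 8), (2 / 1153) = +1, and (2 / 1153)^2 = +1. Now have (143 / 1153).
1153 ≡ 1 (mod 4), so quadratic reciprocity gives (143 / 1153) = (1153 / 143). Reduce: 1153 ≡ 9 (mod 143). Now have (9 / 143).
9 ≡ 1 (mod 4), so quadratic reciprocity gives (9 / 143) = (143 / 9). Reduce: 143 ≡ 8 (mod 9). Now have (8 / 9).
Factor out 2: 8 = 2^3. Since 9 ≡ 1 (mod 8), (2 / 9) = +1, and (2 / 9)^3 = +1. Now have (1 / 9).
(1 / 9) = 1. Collecting the sign factors: 1.

1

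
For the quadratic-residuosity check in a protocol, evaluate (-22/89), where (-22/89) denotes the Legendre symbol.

1

Reduce the numerator: -22 ≡ 67 (mod 89), so (-22/89) = (67/89).
89 ≡ 1 (mod 4), so quadratic reciprocity gives (67/89) = (89/67). Reduce: 89 ≡ 22 (mod 67). Now have (22/67).
Factor out 2: 22 = 2·11. Since 67 ≡ 3 (mod 8), (2/67) = -1. Now have -(11/67).
Both 11 ≡ 3 and 67 ≡ 3 (mod 4), so reciprocity gives (11/67) = -(67/11). Reduce: 67 ≡ 1 (mod 11). Now have (1/11).
(1/11) = 1. Collecting the sign factors: 1.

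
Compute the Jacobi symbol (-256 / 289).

Reduce the numerator: -256 ≡ 33 (mod 289), so (-256 / 289) = (33 / 289).
33 ≡ 1 (mod 4), so quadratic reciprocity gives (33 / 289) = (289 / 33). Reduce: 289 ≡ 25 (mod 33). Now have (25 / 33).
25 ≡ 1 (mod 4), so quadratic reciprocity gives (25 / 33) = (33 / 25). Reduce: 33 ≡ 8 (mod 25). Now have (8 / 25).
Factor out 2: 8 = 2^3. Since 25 ≡ 1 (mod 8), (2 / 25) = +1, and (2 / 25)^3 = +1. Now have (1 / 25).
(1 / 25) = 1. Collecting the sign factors: 1.

1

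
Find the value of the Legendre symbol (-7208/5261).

(-7208/5261)
  = (7208/5261)    [5261 ≡ 1 mod 4 ⇒ (-1/5261) = +1]
  = (1947/5261)    [7208 ≡ 1947 mod 5261]
  = (5261/1947)    [QR: 5261 ≡ 1 mod 4, sign kept]
  = (1367/1947)    [5261 ≡ 1367 mod 1947]
  = -(1947/1367)    [QR: both ≡ 3 mod 4, sign flips]
  = -(580/1367)    [1947 ≡ 580 mod 1367]
  = -(145/1367)    [1367 ≡ 7 mod 8 ⇒ (2/1367)^2 = +1]
  = -(1367/145)    [QR: 145 ≡ 1 mod 4, sign kept]
  = -(62/145)    [1367 ≡ 62 mod 145]
  = -(31/145)    [145 ≡ 1 mod 8 ⇒ (2/145) = +1]
  = -(145/31)    [QR: 145 ≡ 1 mod 4, sign kept]
  = -(21/31)    [145 ≡ 21 mod 31]
  = -(31/21)    [QR: 21 ≡ 1 mod 4, sign kept]
  = -(10/21)    [31 ≡ 10 mod 21]
  = (5/21)    [21 ≡ 5 mod 8 ⇒ (2/21) = -1]
  = (21/5)    [QR: 5 ≡ 1 mod 4, sign kept]
  = (1/5)    [21 ≡ 1 mod 5]
  = 1    [(1/5) = 1]

1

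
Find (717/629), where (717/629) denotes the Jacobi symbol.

1

Reduce the numerator: 717 ≡ 88 (mod 629), so (717/629) = (88/629).
Factor out 2: 88 = 2^3·11. Since 629 ≡ 5 (mod 8), (2/629) = -1, and (2/629)^3 = -1. Now have -(11/629).
629 ≡ 1 (mod 4), so quadratic reciprocity gives (11/629) = (629/11). Reduce: 629 ≡ 2 (mod 11). Now have -(2/11).
Factor out 2: 2 = 2. Since 11 ≡ 3 (mod 8), (2/11) = -1. Now have (1/11).
(1/11) = 1. Collecting the sign factors: 1.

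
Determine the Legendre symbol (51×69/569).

By multiplicativity, (51·69/569) = (51/569)·(69/569).
First factor (51/569):
(51/569)
  = (569/51)    [QR: 569 ≡ 1 mod 4, sign kept]
  = (8/51)    [569 ≡ 8 mod 51]
  = -(1/51)    [51 ≡ 3 mod 8 ⇒ (2/51)^3 = -1]
  = -1    [(1/51) = 1]
Second factor (69/569):
(69/569)
  = (569/69)    [QR: 69 ≡ 1 mod 4, sign kept]
  = (17/69)    [569 ≡ 17 mod 69]
  = (69/17)    [QR: 17 ≡ 1 mod 4, sign kept]
  = (1/17)    [69 ≡ 1 mod 17]
  = 1    [(1/17) = 1]
Product: (-1)·(1) = -1.

-1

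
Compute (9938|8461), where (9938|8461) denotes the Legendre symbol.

Reduce the numerator: 9938 ≡ 1477 (mod 8461), so (9938|8461) = (1477|8461).
1477 ≡ 1 (mod 4), so quadratic reciprocity gives (1477|8461) = (8461|1477). Reduce: 8461 ≡ 1076 (mod 1477). Now have (1076|1477).
Factor out 2: 1076 = 2^2·269. Since 1477 ≡ 5 (mod 8), (2|1477) = -1, and (2|1477)^2 = +1. Now have (269|1477).
269 ≡ 1 (mod 4), so quadratic reciprocity gives (269|1477) = (1477|269). Reduce: 1477 ≡ 132 (mod 269). Now have (132|269).
Factor out 2: 132 = 2^2·33. Since 269 ≡ 5 (mod 8), (2|269) = -1, and (2|269)^2 = +1. Now have (33|269).
33 ≡ 1 (mod 4), so quadratic reciprocity gives (33|269) = (269|33). Reduce: 269 ≡ 5 (mod 33). Now have (5|33).
5 ≡ 1 (mod 4), so quadratic reciprocity gives (5|33) = (33|5). Reduce: 33 ≡ 3 (mod 5). Now have (3|5).
5 ≡ 1 (mod 4), so quadratic reciprocity gives (3|5) = (5|3). Reduce: 5 ≡ 2 (mod 3). Now have (2|3).
Factor out 2: 2 = 2. Since 3 ≡ 3 (mod 8), (2|3) = -1. Now have -(1|3).
(1|3) = 1. Collecting the sign factors: -1.

-1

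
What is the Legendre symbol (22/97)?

Factor out 2: 22 = 2·11. Since 97 ≡ 1 (mod 8), (2/97) = +1. Now have (11/97).
97 ≡ 1 (mod 4), so quadratic reciprocity gives (11/97) = (97/11). Reduce: 97 ≡ 9 (mod 11). Now have (9/11).
9 ≡ 1 (mod 4), so quadratic reciprocity gives (9/11) = (11/9). Reduce: 11 ≡ 2 (mod 9). Now have (2/9).
Factor out 2: 2 = 2. Since 9 ≡ 1 (mod 8), (2/9) = +1. Now have (1/9).
(1/9) = 1. Collecting the sign factors: 1.

1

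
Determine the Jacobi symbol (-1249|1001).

(-1249|1001)
  = (753|1001)    [-1249 ≡ 753 mod 1001]
  = (1001|753)    [QR: 753 ≡ 1 mod 4, sign kept]
  = (248|753)    [1001 ≡ 248 mod 753]
  = (31|753)    [753 ≡ 1 mod 8 ⇒ (2|753)^3 = +1]
  = (753|31)    [QR: 753 ≡ 1 mod 4, sign kept]
  = (9|31)    [753 ≡ 9 mod 31]
  = (31|9)    [QR: 9 ≡ 1 mod 4, sign kept]
  = (4|9)    [31 ≡ 4 mod 9]
  = (1|9)    [9 ≡ 1 mod 8 ⇒ (2|9)^2 = +1]
  = 1    [(1|9) = 1]

1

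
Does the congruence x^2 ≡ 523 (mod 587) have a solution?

no

Both 523 ≡ 3 and 587 ≡ 3 (mod 4), so reciprocity gives (523/587) = -(587/523). Reduce: 587 ≡ 64 (mod 523). Now have -(64/523).
Factor out 2: 64 = 2^6. Since 523 ≡ 3 (mod 8), (2/523) = -1, and (2/523)^6 = +1. Now have -(1/523).
(1/523) = 1. Collecting the sign factors: -1.
(523/587) = -1, and 587 is prime, so 523 is not a quadratic residue mod 587.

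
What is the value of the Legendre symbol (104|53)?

Reduce the numerator: 104 ≡ 51 (mod 53), so (104|53) = (51|53).
53 ≡ 1 (mod 4), so quadratic reciprocity gives (51|53) = (53|51). Reduce: 53 ≡ 2 (mod 51). Now have (2|51).
Factor out 2: 2 = 2. Since 51 ≡ 3 (mod 8), (2|51) = -1. Now have -(1|51).
(1|51) = 1. Collecting the sign factors: -1.

-1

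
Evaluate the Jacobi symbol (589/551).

0

(589/551)
  = (38/551)    [589 ≡ 38 mod 551]
  = (19/551)    [551 ≡ 7 mod 8 ⇒ (2/551) = +1]
  = -(551/19)    [QR: both ≡ 3 mod 4, sign flips]
  = -(0/19)    [551 ≡ 0 mod 19]
  = 0    [numerator 0, gcd > 1]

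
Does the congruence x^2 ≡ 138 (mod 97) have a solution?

(138|97)
  = (41|97)    [138 ≡ 41 mod 97]
  = (97|41)    [QR: 41 ≡ 1 mod 4, sign kept]
  = (15|41)    [97 ≡ 15 mod 41]
  = (41|15)    [QR: 41 ≡ 1 mod 4, sign kept]
  = (11|15)    [41 ≡ 11 mod 15]
  = -(15|11)    [QR: both ≡ 3 mod 4, sign flips]
  = -(4|11)    [15 ≡ 4 mod 11]
  = -(1|11)    [11 ≡ 3 mod 8 ⇒ (2|11)^2 = +1]
  = -1    [(1|11) = 1]
(138|97) = -1, and 97 is prime, so 138 is not a quadratic residue mod 97.

no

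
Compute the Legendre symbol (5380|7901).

Factor out 2: 5380 = 2^2·1345. Since 7901 ≡ 5 (mod 8), (2|7901) = -1, and (2|7901)^2 = +1. Now have (1345|7901).
1345 ≡ 1 (mod 4), so quadratic reciprocity gives (1345|7901) = (7901|1345). Reduce: 7901 ≡ 1176 (mod 1345). Now have (1176|1345).
Factor out 2: 1176 = 2^3·147. Since 1345 ≡ 1 (mod 8), (2|1345) = +1, and (2|1345)^3 = +1. Now have (147|1345).
1345 ≡ 1 (mod 4), so quadratic reciprocity gives (147|1345) = (1345|147). Reduce: 1345 ≡ 22 (mod 147). Now have (22|147).
Factor out 2: 22 = 2·11. Since 147 ≡ 3 (mod 8), (2|147) = -1. Now have -(11|147).
Both 11 ≡ 3 and 147 ≡ 3 (mod 4), so reciprocity gives (11|147) = -(147|11). Reduce: 147 ≡ 4 (mod 11). Now have (4|11).
Factor out 2: 4 = 2^2. Since 11 ≡ 3 (mod 8), (2|11) = -1, and (2|11)^2 = +1. Now have (1|11).
(1|11) = 1. Collecting the sign factors: 1.

1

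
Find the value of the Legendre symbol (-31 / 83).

-1

Reduce the numerator: -31 ≡ 52 (mod 83), so (-31 / 83) = (52 / 83).
Factor out 2: 52 = 2^2·13. Since 83 ≡ 3 (mod 8), (2 / 83) = -1, and (2 / 83)^2 = +1. Now have (13 / 83).
13 ≡ 1 (mod 4), so quadratic reciprocity gives (13 / 83) = (83 / 13). Reduce: 83 ≡ 5 (mod 13). Now have (5 / 13).
5 ≡ 1 (mod 4), so quadratic reciprocity gives (5 / 13) = (13 / 5). Reduce: 13 ≡ 3 (mod 5). Now have (3 / 5).
5 ≡ 1 (mod 4), so quadratic reciprocity gives (3 / 5) = (5 / 3). Reduce: 5 ≡ 2 (mod 3). Now have (2 / 3).
Factor out 2: 2 = 2. Since 3 ≡ 3 (mod 8), (2 / 3) = -1. Now have -(1 / 3).
(1 / 3) = 1. Collecting the sign factors: -1.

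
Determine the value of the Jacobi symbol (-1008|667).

1

Pull out -1: (-1008|667) = (-1|667)·(1008|667). Since 667 ≡ 3 (mod 4), (-1|667) = -1. Now have -(1008|667).
Reduce the numerator: 1008 ≡ 341 (mod 667), so (1008|667) = (341|667).
341 ≡ 1 (mod 4), so quadratic reciprocity gives (341|667) = (667|341). Reduce: 667 ≡ 326 (mod 341). Now have -(326|341).
Factor out 2: 326 = 2·163. Since 341 ≡ 5 (mod 8), (2|341) = -1. Now have (163|341).
341 ≡ 1 (mod 4), so quadratic reciprocity gives (163|341) = (341|163). Reduce: 341 ≡ 15 (mod 163). Now have (15|163).
Both 15 ≡ 3 and 163 ≡ 3 (mod 4), so reciprocity gives (15|163) = -(163|15). Reduce: 163 ≡ 13 (mod 15). Now have -(13|15).
13 ≡ 1 (mod 4), so quadratic reciprocity gives (13|15) = (15|13). Reduce: 15 ≡ 2 (mod 13). Now have -(2|13).
Factor out 2: 2 = 2. Since 13 ≡ 5 (mod 8), (2|13) = -1. Now have (1|13).
(1|13) = 1. Collecting the sign factors: 1.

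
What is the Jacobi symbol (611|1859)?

0

(611|1859)
  = -(1859|611)    [QR: both ≡ 3 mod 4, sign flips]
  = -(26|611)    [1859 ≡ 26 mod 611]
  = (13|611)    [611 ≡ 3 mod 8 ⇒ (2|611) = -1]
  = (611|13)    [QR: 13 ≡ 1 mod 4, sign kept]
  = (0|13)    [611 ≡ 0 mod 13]
  = 0    [numerator 0, gcd > 1]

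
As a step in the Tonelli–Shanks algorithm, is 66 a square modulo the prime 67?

no

Factor out 2: 66 = 2·33. Since 67 ≡ 3 (mod 8), (2|67) = -1. Now have -(33|67).
33 ≡ 1 (mod 4), so quadratic reciprocity gives (33|67) = (67|33). Reduce: 67 ≡ 1 (mod 33). Now have -(1|33).
(1|33) = 1. Collecting the sign factors: -1.
(66|67) = -1, and 67 is prime, so 66 is not a quadratic residue mod 67.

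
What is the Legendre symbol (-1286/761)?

1

(-1286/761)
  = (1286/761)    [761 ≡ 1 mod 4 ⇒ (-1/761) = +1]
  = (525/761)    [1286 ≡ 525 mod 761]
  = (761/525)    [QR: 525 ≡ 1 mod 4, sign kept]
  = (236/525)    [761 ≡ 236 mod 525]
  = (59/525)    [525 ≡ 5 mod 8 ⇒ (2/525)^2 = +1]
  = (525/59)    [QR: 525 ≡ 1 mod 4, sign kept]
  = (53/59)    [525 ≡ 53 mod 59]
  = (59/53)    [QR: 53 ≡ 1 mod 4, sign kept]
  = (6/53)    [59 ≡ 6 mod 53]
  = -(3/53)    [53 ≡ 5 mod 8 ⇒ (2/53) = -1]
  = -(53/3)    [QR: 53 ≡ 1 mod 4, sign kept]
  = -(2/3)    [53 ≡ 2 mod 3]
  = (1/3)    [3 ≡ 3 mod 8 ⇒ (2/3) = -1]
  = 1    [(1/3) = 1]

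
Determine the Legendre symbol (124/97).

Reduce the numerator: 124 ≡ 27 (mod 97), so (124/97) = (27/97).
97 ≡ 1 (mod 4), so quadratic reciprocity gives (27/97) = (97/27). Reduce: 97 ≡ 16 (mod 27). Now have (16/27).
Factor out 2: 16 = 2^4. Since 27 ≡ 3 (mod 8), (2/27) = -1, and (2/27)^4 = +1. Now have (1/27).
(1/27) = 1. Collecting the sign factors: 1.

1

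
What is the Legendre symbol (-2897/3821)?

1

(-2897/3821)
  = (924/3821)    [-2897 ≡ 924 mod 3821]
  = (231/3821)    [3821 ≡ 5 mod 8 ⇒ (2/3821)^2 = +1]
  = (3821/231)    [QR: 3821 ≡ 1 mod 4, sign kept]
  = (125/231)    [3821 ≡ 125 mod 231]
  = (231/125)    [QR: 125 ≡ 1 mod 4, sign kept]
  = (106/125)    [231 ≡ 106 mod 125]
  = -(53/125)    [125 ≡ 5 mod 8 ⇒ (2/125) = -1]
  = -(125/53)    [QR: 53 ≡ 1 mod 4, sign kept]
  = -(19/53)    [125 ≡ 19 mod 53]
  = -(53/19)    [QR: 53 ≡ 1 mod 4, sign kept]
  = -(15/19)    [53 ≡ 15 mod 19]
  = (19/15)    [QR: both ≡ 3 mod 4, sign flips]
  = (4/15)    [19 ≡ 4 mod 15]
  = (1/15)    [15 ≡ 7 mod 8 ⇒ (2/15)^2 = +1]
  = 1    [(1/15) = 1]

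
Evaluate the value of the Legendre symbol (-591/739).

(-591/739)
  = (148/739)    [-591 ≡ 148 mod 739]
  = (37/739)    [739 ≡ 3 mod 8 ⇒ (2/739)^2 = +1]
  = (739/37)    [QR: 37 ≡ 1 mod 4, sign kept]
  = (36/37)    [739 ≡ 36 mod 37]
  = (9/37)    [37 ≡ 5 mod 8 ⇒ (2/37)^2 = +1]
  = (37/9)    [QR: 9 ≡ 1 mod 4, sign kept]
  = (1/9)    [37 ≡ 1 mod 9]
  = 1    [(1/9) = 1]

1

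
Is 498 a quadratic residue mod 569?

yes

(498/569)
  = (249/569)    [569 ≡ 1 mod 8 ⇒ (2/569) = +1]
  = (569/249)    [QR: 249 ≡ 1 mod 4, sign kept]
  = (71/249)    [569 ≡ 71 mod 249]
  = (249/71)    [QR: 249 ≡ 1 mod 4, sign kept]
  = (36/71)    [249 ≡ 36 mod 71]
  = (9/71)    [71 ≡ 7 mod 8 ⇒ (2/71)^2 = +1]
  = (71/9)    [QR: 9 ≡ 1 mod 4, sign kept]
  = (8/9)    [71 ≡ 8 mod 9]
  = (1/9)    [9 ≡ 1 mod 8 ⇒ (2/9)^3 = +1]
  = 1    [(1/9) = 1]
(498/569) = 1, and 569 is prime, so 498 is a quadratic residue mod 569.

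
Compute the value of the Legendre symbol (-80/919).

-1

(-80/919)
  = -(80/919)    [919 ≡ 3 mod 4 ⇒ (-1/919) = -1]
  = -(5/919)    [919 ≡ 7 mod 8 ⇒ (2/919)^4 = +1]
  = -(919/5)    [QR: 5 ≡ 1 mod 4, sign kept]
  = -(4/5)    [919 ≡ 4 mod 5]
  = -(1/5)    [5 ≡ 5 mod 8 ⇒ (2/5)^2 = +1]
  = -1    [(1/5) = 1]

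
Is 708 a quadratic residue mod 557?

Reduce the numerator: 708 ≡ 151 (mod 557), so (708/557) = (151/557).
557 ≡ 1 (mod 4), so quadratic reciprocity gives (151/557) = (557/151). Reduce: 557 ≡ 104 (mod 151). Now have (104/151).
Factor out 2: 104 = 2^3·13. Since 151 ≡ 7 (mod 8), (2/151) = +1, and (2/151)^3 = +1. Now have (13/151).
13 ≡ 1 (mod 4), so quadratic reciprocity gives (13/151) = (151/13). Reduce: 151 ≡ 8 (mod 13). Now have (8/13).
Factor out 2: 8 = 2^3. Since 13 ≡ 5 (mod 8), (2/13) = -1, and (2/13)^3 = -1. Now have -(1/13).
(1/13) = 1. Collecting the sign factors: -1.
The Legendre symbol is -1, so x^2 ≡ 708 (mod 557) has no solution.

no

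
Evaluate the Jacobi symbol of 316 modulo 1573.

Factor out 2: 316 = 2^2·79. Since 1573 ≡ 5 (mod 8), (2|1573) = -1, and (2|1573)^2 = +1. Now have (79|1573).
1573 ≡ 1 (mod 4), so quadratic reciprocity gives (79|1573) = (1573|79). Reduce: 1573 ≡ 72 (mod 79). Now have (72|79).
Factor out 2: 72 = 2^3·9. Since 79 ≡ 7 (mod 8), (2|79) = +1, and (2|79)^3 = +1. Now have (9|79).
9 ≡ 1 (mod 4), so quadratic reciprocity gives (9|79) = (79|9). Reduce: 79 ≡ 7 (mod 9). Now have (7|9).
9 ≡ 1 (mod 4), so quadratic reciprocity gives (7|9) = (9|7). Reduce: 9 ≡ 2 (mod 7). Now have (2|7).
Factor out 2: 2 = 2. Since 7 ≡ 7 (mod 8), (2|7) = +1. Now have (1|7).
(1|7) = 1. Collecting the sign factors: 1.

1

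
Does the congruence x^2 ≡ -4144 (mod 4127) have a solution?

no

(-4144/4127)
  = (4110/4127)    [-4144 ≡ 4110 mod 4127]
  = (2055/4127)    [4127 ≡ 7 mod 8 ⇒ (2/4127) = +1]
  = -(4127/2055)    [QR: both ≡ 3 mod 4, sign flips]
  = -(17/2055)    [4127 ≡ 17 mod 2055]
  = -(2055/17)    [QR: 17 ≡ 1 mod 4, sign kept]
  = -(15/17)    [2055 ≡ 15 mod 17]
  = -(17/15)    [QR: 17 ≡ 1 mod 4, sign kept]
  = -(2/15)    [17 ≡ 2 mod 15]
  = -(1/15)    [15 ≡ 7 mod 8 ⇒ (2/15) = +1]
  = -1    [(1/15) = 1]
The Legendre symbol is -1, so x^2 ≡ -4144 (mod 4127) has no solution.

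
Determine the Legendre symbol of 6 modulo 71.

Factor out 2: 6 = 2·3. Since 71 ≡ 7 (mod 8), (2/71) = +1. Now have (3/71).
Both 3 ≡ 3 and 71 ≡ 3 (mod 4), so reciprocity gives (3/71) = -(71/3). Reduce: 71 ≡ 2 (mod 3). Now have -(2/3).
Factor out 2: 2 = 2. Since 3 ≡ 3 (mod 8), (2/3) = -1. Now have (1/3).
(1/3) = 1. Collecting the sign factors: 1.

1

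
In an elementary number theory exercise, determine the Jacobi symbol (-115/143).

1

Pull out -1: (-115/143) = (-1/143)·(115/143). Since 143 ≡ 3 (mod 4), (-1/143) = -1. Now have -(115/143).
Both 115 ≡ 3 and 143 ≡ 3 (mod 4), so reciprocity gives (115/143) = -(143/115). Reduce: 143 ≡ 28 (mod 115). Now have (28/115).
Factor out 2: 28 = 2^2·7. Since 115 ≡ 3 (mod 8), (2/115) = -1, and (2/115)^2 = +1. Now have (7/115).
Both 7 ≡ 3 and 115 ≡ 3 (mod 4), so reciprocity gives (7/115) = -(115/7). Reduce: 115 ≡ 3 (mod 7). Now have -(3/7).
Both 3 ≡ 3 and 7 ≡ 3 (mod 4), so reciprocity gives (3/7) = -(7/3). Reduce: 7 ≡ 1 (mod 3). Now have (1/3).
(1/3) = 1. Collecting the sign factors: 1.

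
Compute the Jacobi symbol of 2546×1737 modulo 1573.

1

By multiplicativity, (2546·1737/1573) = (2546/1573)·(1737/1573).
First factor (2546/1573):
Reduce the numerator: 2546 ≡ 973 (mod 1573), so (2546/1573) = (973/1573).
973 ≡ 1 (mod 4), so quadratic reciprocity gives (973/1573) = (1573/973). Reduce: 1573 ≡ 600 (mod 973). Now have (600/973).
Factor out 2: 600 = 2^3·75. Since 973 ≡ 5 (mod 8), (2/973) = -1, and (2/973)^3 = -1. Now have -(75/973).
973 ≡ 1 (mod 4), so quadratic reciprocity gives (75/973) = (973/75). Reduce: 973 ≡ 73 (mod 75). Now have -(73/75).
73 ≡ 1 (mod 4), so quadratic reciprocity gives (73/75) = (75/73). Reduce: 75 ≡ 2 (mod 73). Now have -(2/73).
Factor out 2: 2 = 2. Since 73 ≡ 1 (mod 8), (2/73) = +1. Now have -(1/73).
(1/73) = 1. Collecting the sign factors: -1.
Second factor (1737/1573):
Reduce the numerator: 1737 ≡ 164 (mod 1573), so (1737/1573) = (164/1573).
Factor out 2: 164 = 2^2·41. Since 1573 ≡ 5 (mod 8), (2/1573) = -1, and (2/1573)^2 = +1. Now have (41/1573).
41 ≡ 1 (mod 4), so quadratic reciprocity gives (41/1573) = (1573/41). Reduce: 1573 ≡ 15 (mod 41). Now have (15/41).
41 ≡ 1 (mod 4), so quadratic reciprocity gives (15/41) = (41/15). Reduce: 41 ≡ 11 (mod 15). Now have (11/15).
Both 11 ≡ 3 and 15 ≡ 3 (mod 4), so reciprocity gives (11/15) = -(15/11). Reduce: 15 ≡ 4 (mod 11). Now have -(4/11).
Factor out 2: 4 = 2^2. Since 11 ≡ 3 (mod 8), (2/11) = -1, and (2/11)^2 = +1. Now have -(1/11).
(1/11) = 1. Collecting the sign factors: -1.
Product: (-1)·(-1) = 1.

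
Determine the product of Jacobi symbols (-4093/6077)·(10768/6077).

-1

By multiplicativity, (-4093·10768/6077) = (-4093/6077)·(10768/6077).
First factor (-4093/6077):
(-4093/6077)
  = (4093/6077)    [6077 ≡ 1 mod 4 ⇒ (-1/6077) = +1]
  = (6077/4093)    [QR: 4093 ≡ 1 mod 4, sign kept]
  = (1984/4093)    [6077 ≡ 1984 mod 4093]
  = (31/4093)    [4093 ≡ 5 mod 8 ⇒ (2/4093)^6 = +1]
  = (4093/31)    [QR: 4093 ≡ 1 mod 4, sign kept]
  = (1/31)    [4093 ≡ 1 mod 31]
  = 1    [(1/31) = 1]
Second factor (10768/6077):
(10768/6077)
  = (4691/6077)    [10768 ≡ 4691 mod 6077]
  = (6077/4691)    [QR: 6077 ≡ 1 mod 4, sign kept]
  = (1386/4691)    [6077 ≡ 1386 mod 4691]
  = -(693/4691)    [4691 ≡ 3 mod 8 ⇒ (2/4691) = -1]
  = -(4691/693)    [QR: 693 ≡ 1 mod 4, sign kept]
  = -(533/693)    [4691 ≡ 533 mod 693]
  = -(693/533)    [QR: 533 ≡ 1 mod 4, sign kept]
  = -(160/533)    [693 ≡ 160 mod 533]
  = (5/533)    [533 ≡ 5 mod 8 ⇒ (2/533)^5 = -1]
  = (533/5)    [QR: 5 ≡ 1 mod 4, sign kept]
  = (3/5)    [533 ≡ 3 mod 5]
  = (5/3)    [QR: 5 ≡ 1 mod 4, sign kept]
  = (2/3)    [5 ≡ 2 mod 3]
  = -(1/3)    [3 ≡ 3 mod 8 ⇒ (2/3) = -1]
  = -1    [(1/3) = 1]
Product: (1)·(-1) = -1.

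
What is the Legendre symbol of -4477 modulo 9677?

-1

(-4477/9677)
  = (4477/9677)    [9677 ≡ 1 mod 4 ⇒ (-1/9677) = +1]
  = (9677/4477)    [QR: 4477 ≡ 1 mod 4, sign kept]
  = (723/4477)    [9677 ≡ 723 mod 4477]
  = (4477/723)    [QR: 4477 ≡ 1 mod 4, sign kept]
  = (139/723)    [4477 ≡ 139 mod 723]
  = -(723/139)    [QR: both ≡ 3 mod 4, sign flips]
  = -(28/139)    [723 ≡ 28 mod 139]
  = -(7/139)    [139 ≡ 3 mod 8 ⇒ (2/139)^2 = +1]
  = (139/7)    [QR: both ≡ 3 mod 4, sign flips]
  = (6/7)    [139 ≡ 6 mod 7]
  = (3/7)    [7 ≡ 7 mod 8 ⇒ (2/7) = +1]
  = -(7/3)    [QR: both ≡ 3 mod 4, sign flips]
  = -(1/3)    [7 ≡ 1 mod 3]
  = -1    [(1/3) = 1]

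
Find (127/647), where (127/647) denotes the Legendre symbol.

(127/647)
  = -(647/127)    [QR: both ≡ 3 mod 4, sign flips]
  = -(12/127)    [647 ≡ 12 mod 127]
  = -(3/127)    [127 ≡ 7 mod 8 ⇒ (2/127)^2 = +1]
  = (127/3)    [QR: both ≡ 3 mod 4, sign flips]
  = (1/3)    [127 ≡ 1 mod 3]
  = 1    [(1/3) = 1]

1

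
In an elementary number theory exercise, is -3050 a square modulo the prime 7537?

(-3050/7537)
  = (3050/7537)    [7537 ≡ 1 mod 4 ⇒ (-1/7537) = +1]
  = (1525/7537)    [7537 ≡ 1 mod 8 ⇒ (2/7537) = +1]
  = (7537/1525)    [QR: 1525 ≡ 1 mod 4, sign kept]
  = (1437/1525)    [7537 ≡ 1437 mod 1525]
  = (1525/1437)    [QR: 1437 ≡ 1 mod 4, sign kept]
  = (88/1437)    [1525 ≡ 88 mod 1437]
  = -(11/1437)    [1437 ≡ 5 mod 8 ⇒ (2/1437)^3 = -1]
  = -(1437/11)    [QR: 1437 ≡ 1 mod 4, sign kept]
  = -(7/11)    [1437 ≡ 7 mod 11]
  = (11/7)    [QR: both ≡ 3 mod 4, sign flips]
  = (4/7)    [11 ≡ 4 mod 7]
  = (1/7)    [7 ≡ 7 mod 8 ⇒ (2/7)^2 = +1]
  = 1    [(1/7) = 1]
The Legendre symbol is 1, so x^2 ≡ -3050 (mod 7537) has solution.

yes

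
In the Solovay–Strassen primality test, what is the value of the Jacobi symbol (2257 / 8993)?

2257 ≡ 1 (mod 4), so quadratic reciprocity gives (2257 / 8993) = (8993 / 2257). Reduce: 8993 ≡ 2222 (mod 2257). Now have (2222 / 2257).
Factor out 2: 2222 = 2·1111. Since 2257 ≡ 1 (mod 8), (2 / 2257) = +1. Now have (1111 / 2257).
2257 ≡ 1 (mod 4), so quadratic reciprocity gives (1111 / 2257) = (2257 / 1111). Reduce: 2257 ≡ 35 (mod 1111). Now have (35 / 1111).
Both 35 ≡ 3 and 1111 ≡ 3 (mod 4), so reciprocity gives (35 / 1111) = -(1111 / 35). Reduce: 1111 ≡ 26 (mod 35). Now have -(26 / 35).
Factor out 2: 26 = 2·13. Since 35 ≡ 3 (mod 8), (2 / 35) = -1. Now have (13 / 35).
13 ≡ 1 (mod 4), so quadratic reciprocity gives (13 / 35) = (35 / 13). Reduce: 35 ≡ 9 (mod 13). Now have (9 / 13).
9 ≡ 1 (mod 4), so quadratic reciprocity gives (9 / 13) = (13 / 9). Reduce: 13 ≡ 4 (mod 9). Now have (4 / 9).
Factor out 2: 4 = 2^2. Since 9 ≡ 1 (mod 8), (2 / 9) = +1, and (2 / 9)^2 = +1. Now have (1 / 9).
(1 / 9) = 1. Collecting the sign factors: 1.

1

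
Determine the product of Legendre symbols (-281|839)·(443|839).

-1

By multiplicativity, (-281·443|839) = (-281|839)·(443|839).
First factor (-281|839):
Pull out -1: (-281|839) = (-1|839)·(281|839). Since 839 ≡ 3 (mod 4), (-1|839) = -1. Now have -(281|839).
281 ≡ 1 (mod 4), so quadratic reciprocity gives (281|839) = (839|281). Reduce: 839 ≡ 277 (mod 281). Now have -(277|281).
277 ≡ 1 (mod 4), so quadratic reciprocity gives (277|281) = (281|277). Reduce: 281 ≡ 4 (mod 277). Now have -(4|277).
Factor out 2: 4 = 2^2. Since 277 ≡ 5 (mod 8), (2|277) = -1, and (2|277)^2 = +1. Now have -(1|277).
(1|277) = 1. Collecting the sign factors: -1.
Second factor (443|839):
Both 443 ≡ 3 and 839 ≡ 3 (mod 4), so reciprocity gives (443|839) = -(839|443). Reduce: 839 ≡ 396 (mod 443). Now have -(396|443).
Factor out 2: 396 = 2^2·99. Since 443 ≡ 3 (mod 8), (2|443) = -1, and (2|443)^2 = +1. Now have -(99|443).
Both 99 ≡ 3 and 443 ≡ 3 (mod 4), so reciprocity gives (99|443) = -(443|99). Reduce: 443 ≡ 47 (mod 99). Now have (47|99).
Both 47 ≡ 3 and 99 ≡ 3 (mod 4), so reciprocity gives (47|99) = -(99|47). Reduce: 99 ≡ 5 (mod 47). Now have -(5|47).
5 ≡ 1 (mod 4), so quadratic reciprocity gives (5|47) = (47|5). Reduce: 47 ≡ 2 (mod 5). Now have -(2|5).
Factor out 2: 2 = 2. Since 5 ≡ 5 (mod 8), (2|5) = -1. Now have (1|5).
(1|5) = 1. Collecting the sign factors: 1.
Product: (-1)·(1) = -1.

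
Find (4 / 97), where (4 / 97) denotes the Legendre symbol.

Factor out 2: 4 = 2^2. Since 97 ≡ 1 (mod 8), (2 / 97) = +1, and (2 / 97)^2 = +1. Now have (1 / 97).
(1 / 97) = 1. Collecting the sign factors: 1.

1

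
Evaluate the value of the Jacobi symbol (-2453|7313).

1

Reduce the numerator: -2453 ≡ 4860 (mod 7313), so (-2453|7313) = (4860|7313).
Factor out 2: 4860 = 2^2·1215. Since 7313 ≡ 1 (mod 8), (2|7313) = +1, and (2|7313)^2 = +1. Now have (1215|7313).
7313 ≡ 1 (mod 4), so quadratic reciprocity gives (1215|7313) = (7313|1215). Reduce: 7313 ≡ 23 (mod 1215). Now have (23|1215).
Both 23 ≡ 3 and 1215 ≡ 3 (mod 4), so reciprocity gives (23|1215) = -(1215|23). Reduce: 1215 ≡ 19 (mod 23). Now have -(19|23).
Both 19 ≡ 3 and 23 ≡ 3 (mod 4), so reciprocity gives (19|23) = -(23|19). Reduce: 23 ≡ 4 (mod 19). Now have (4|19).
Factor out 2: 4 = 2^2. Since 19 ≡ 3 (mod 8), (2|19) = -1, and (2|19)^2 = +1. Now have (1|19).
(1|19) = 1. Collecting the sign factors: 1.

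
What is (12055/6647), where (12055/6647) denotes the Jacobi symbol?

Reduce the numerator: 12055 ≡ 5408 (mod 6647), so (12055/6647) = (5408/6647).
Factor out 2: 5408 = 2^5·169. Since 6647 ≡ 7 (mod 8), (2/6647) = +1, and (2/6647)^5 = +1. Now have (169/6647).
169 ≡ 1 (mod 4), so quadratic reciprocity gives (169/6647) = (6647/169). Reduce: 6647 ≡ 56 (mod 169). Now have (56/169).
Factor out 2: 56 = 2^3·7. Since 169 ≡ 1 (mod 8), (2/169) = +1, and (2/169)^3 = +1. Now have (7/169).
169 ≡ 1 (mod 4), so quadratic reciprocity gives (7/169) = (169/7). Reduce: 169 ≡ 1 (mod 7). Now have (1/7).
(1/7) = 1. Collecting the sign factors: 1.

1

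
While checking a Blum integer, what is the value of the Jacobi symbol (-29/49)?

(-29/49)
  = (20/49)    [-29 ≡ 20 mod 49]
  = (5/49)    [49 ≡ 1 mod 8 ⇒ (2/49)^2 = +1]
  = (49/5)    [QR: 5 ≡ 1 mod 4, sign kept]
  = (4/5)    [49 ≡ 4 mod 5]
  = (1/5)    [5 ≡ 5 mod 8 ⇒ (2/5)^2 = +1]
  = 1    [(1/5) = 1]

1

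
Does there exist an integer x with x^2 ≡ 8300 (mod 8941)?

no

Factor out 2: 8300 = 2^2·2075. Since 8941 ≡ 5 (mod 8), (2/8941) = -1, and (2/8941)^2 = +1. Now have (2075/8941).
8941 ≡ 1 (mod 4), so quadratic reciprocity gives (2075/8941) = (8941/2075). Reduce: 8941 ≡ 641 (mod 2075). Now have (641/2075).
641 ≡ 1 (mod 4), so quadratic reciprocity gives (641/2075) = (2075/641). Reduce: 2075 ≡ 152 (mod 641). Now have (152/641).
Factor out 2: 152 = 2^3·19. Since 641 ≡ 1 (mod 8), (2/641) = +1, and (2/641)^3 = +1. Now have (19/641).
641 ≡ 1 (mod 4), so quadratic reciprocity gives (19/641) = (641/19). Reduce: 641 ≡ 14 (mod 19). Now have (14/19).
Factor out 2: 14 = 2·7. Since 19 ≡ 3 (mod 8), (2/19) = -1. Now have -(7/19).
Both 7 ≡ 3 and 19 ≡ 3 (mod 4), so reciprocity gives (7/19) = -(19/7). Reduce: 19 ≡ 5 (mod 7). Now have (5/7).
5 ≡ 1 (mod 4), so quadratic reciprocity gives (5/7) = (7/5). Reduce: 7 ≡ 2 (mod 5). Now have (2/5).
Factor out 2: 2 = 2. Since 5 ≡ 5 (mod 8), (2/5) = -1. Now have -(1/5).
(1/5) = 1. Collecting the sign factors: -1.
The Legendre symbol is -1, so x^2 ≡ 8300 (mod 8941) has no solution.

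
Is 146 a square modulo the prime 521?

no

(146/521)
  = (73/521)    [521 ≡ 1 mod 8 ⇒ (2/521) = +1]
  = (521/73)    [QR: 73 ≡ 1 mod 4, sign kept]
  = (10/73)    [521 ≡ 10 mod 73]
  = (5/73)    [73 ≡ 1 mod 8 ⇒ (2/73) = +1]
  = (73/5)    [QR: 5 ≡ 1 mod 4, sign kept]
  = (3/5)    [73 ≡ 3 mod 5]
  = (5/3)    [QR: 5 ≡ 1 mod 4, sign kept]
  = (2/3)    [5 ≡ 2 mod 3]
  = -(1/3)    [3 ≡ 3 mod 8 ⇒ (2/3) = -1]
  = -1    [(1/3) = 1]
(146/521) = -1, and 521 is prime, so 146 is not a quadratic residue mod 521.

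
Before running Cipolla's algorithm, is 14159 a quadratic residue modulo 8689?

yes

Reduce the numerator: 14159 ≡ 5470 (mod 8689), so (14159|8689) = (5470|8689).
Factor out 2: 5470 = 2·2735. Since 8689 ≡ 1 (mod 8), (2|8689) = +1. Now have (2735|8689).
8689 ≡ 1 (mod 4), so quadratic reciprocity gives (2735|8689) = (8689|2735). Reduce: 8689 ≡ 484 (mod 2735). Now have (484|2735).
Factor out 2: 484 = 2^2·121. Since 2735 ≡ 7 (mod 8), (2|2735) = +1, and (2|2735)^2 = +1. Now have (121|2735).
121 ≡ 1 (mod 4), so quadratic reciprocity gives (121|2735) = (2735|121). Reduce: 2735 ≡ 73 (mod 121). Now have (73|121).
73 ≡ 1 (mod 4), so quadratic reciprocity gives (73|121) = (121|73). Reduce: 121 ≡ 48 (mod 73). Now have (48|73).
Factor out 2: 48 = 2^4·3. Since 73 ≡ 1 (mod 8), (2|73) = +1, and (2|73)^4 = +1. Now have (3|73).
73 ≡ 1 (mod 4), so quadratic reciprocity gives (3|73) = (73|3). Reduce: 73 ≡ 1 (mod 3). Now have (1|3).
(1|3) = 1. Collecting the sign factors: 1.
The Legendre symbol is 1, so x^2 ≡ 14159 (mod 8689) has solution.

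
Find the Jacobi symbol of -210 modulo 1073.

1

Reduce the numerator: -210 ≡ 863 (mod 1073), so (-210/1073) = (863/1073).
1073 ≡ 1 (mod 4), so quadratic reciprocity gives (863/1073) = (1073/863). Reduce: 1073 ≡ 210 (mod 863). Now have (210/863).
Factor out 2: 210 = 2·105. Since 863 ≡ 7 (mod 8), (2/863) = +1. Now have (105/863).
105 ≡ 1 (mod 4), so quadratic reciprocity gives (105/863) = (863/105). Reduce: 863 ≡ 23 (mod 105). Now have (23/105).
105 ≡ 1 (mod 4), so quadratic reciprocity gives (23/105) = (105/23). Reduce: 105 ≡ 13 (mod 23). Now have (13/23).
13 ≡ 1 (mod 4), so quadratic reciprocity gives (13/23) = (23/13). Reduce: 23 ≡ 10 (mod 13). Now have (10/13).
Factor out 2: 10 = 2·5. Since 13 ≡ 5 (mod 8), (2/13) = -1. Now have -(5/13).
5 ≡ 1 (mod 4), so quadratic reciprocity gives (5/13) = (13/5). Reduce: 13 ≡ 3 (mod 5). Now have -(3/5).
5 ≡ 1 (mod 4), so quadratic reciprocity gives (3/5) = (5/3). Reduce: 5 ≡ 2 (mod 3). Now have -(2/3).
Factor out 2: 2 = 2. Since 3 ≡ 3 (mod 8), (2/3) = -1. Now have (1/3).
(1/3) = 1. Collecting the sign factors: 1.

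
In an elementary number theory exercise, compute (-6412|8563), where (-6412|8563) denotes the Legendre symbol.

Reduce the numerator: -6412 ≡ 2151 (mod 8563), so (-6412|8563) = (2151|8563).
Both 2151 ≡ 3 and 8563 ≡ 3 (mod 4), so reciprocity gives (2151|8563) = -(8563|2151). Reduce: 8563 ≡ 2110 (mod 2151). Now have -(2110|2151).
Factor out 2: 2110 = 2·1055. Since 2151 ≡ 7 (mod 8), (2|2151) = +1. Now have -(1055|2151).
Both 1055 ≡ 3 and 2151 ≡ 3 (mod 4), so reciprocity gives (1055|2151) = -(2151|1055). Reduce: 2151 ≡ 41 (mod 1055). Now have (41|1055).
41 ≡ 1 (mod 4), so quadratic reciprocity gives (41|1055) = (1055|41). Reduce: 1055 ≡ 30 (mod 41). Now have (30|41).
Factor out 2: 30 = 2·15. Since 41 ≡ 1 (mod 8), (2|41) = +1. Now have (15|41).
41 ≡ 1 (mod 4), so quadratic reciprocity gives (15|41) = (41|15). Reduce: 41 ≡ 11 (mod 15). Now have (11|15).
Both 11 ≡ 3 and 15 ≡ 3 (mod 4), so reciprocity gives (11|15) = -(15|11). Reduce: 15 ≡ 4 (mod 11). Now have -(4|11).
Factor out 2: 4 = 2^2. Since 11 ≡ 3 (mod 8), (2|11) = -1, and (2|11)^2 = +1. Now have -(1|11).
(1|11) = 1. Collecting the sign factors: -1.

-1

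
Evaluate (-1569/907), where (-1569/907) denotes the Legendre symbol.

-1

(-1569/907)
  = (245/907)    [-1569 ≡ 245 mod 907]
  = (907/245)    [QR: 245 ≡ 1 mod 4, sign kept]
  = (172/245)    [907 ≡ 172 mod 245]
  = (43/245)    [245 ≡ 5 mod 8 ⇒ (2/245)^2 = +1]
  = (245/43)    [QR: 245 ≡ 1 mod 4, sign kept]
  = (30/43)    [245 ≡ 30 mod 43]
  = -(15/43)    [43 ≡ 3 mod 8 ⇒ (2/43) = -1]
  = (43/15)    [QR: both ≡ 3 mod 4, sign flips]
  = (13/15)    [43 ≡ 13 mod 15]
  = (15/13)    [QR: 13 ≡ 1 mod 4, sign kept]
  = (2/13)    [15 ≡ 2 mod 13]
  = -(1/13)    [13 ≡ 5 mod 8 ⇒ (2/13) = -1]
  = -1    [(1/13) = 1]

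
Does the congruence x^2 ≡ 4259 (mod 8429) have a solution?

yes

(4259/8429)
  = (8429/4259)    [QR: 8429 ≡ 1 mod 4, sign kept]
  = (4170/4259)    [8429 ≡ 4170 mod 4259]
  = -(2085/4259)    [4259 ≡ 3 mod 8 ⇒ (2/4259) = -1]
  = -(4259/2085)    [QR: 2085 ≡ 1 mod 4, sign kept]
  = -(89/2085)    [4259 ≡ 89 mod 2085]
  = -(2085/89)    [QR: 89 ≡ 1 mod 4, sign kept]
  = -(38/89)    [2085 ≡ 38 mod 89]
  = -(19/89)    [89 ≡ 1 mod 8 ⇒ (2/89) = +1]
  = -(89/19)    [QR: 89 ≡ 1 mod 4, sign kept]
  = -(13/19)    [89 ≡ 13 mod 19]
  = -(19/13)    [QR: 13 ≡ 1 mod 4, sign kept]
  = -(6/13)    [19 ≡ 6 mod 13]
  = (3/13)    [13 ≡ 5 mod 8 ⇒ (2/13) = -1]
  = (13/3)    [QR: 13 ≡ 1 mod 4, sign kept]
  = (1/3)    [13 ≡ 1 mod 3]
  = 1    [(1/3) = 1]
(4259/8429) = 1, and 8429 is prime, so 4259 is a quadratic residue mod 8429.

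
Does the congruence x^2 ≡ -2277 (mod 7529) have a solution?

(-2277/7529)
  = (5252/7529)    [-2277 ≡ 5252 mod 7529]
  = (1313/7529)    [7529 ≡ 1 mod 8 ⇒ (2/7529)^2 = +1]
  = (7529/1313)    [QR: 1313 ≡ 1 mod 4, sign kept]
  = (964/1313)    [7529 ≡ 964 mod 1313]
  = (241/1313)    [1313 ≡ 1 mod 8 ⇒ (2/1313)^2 = +1]
  = (1313/241)    [QR: 241 ≡ 1 mod 4, sign kept]
  = (108/241)    [1313 ≡ 108 mod 241]
  = (27/241)    [241 ≡ 1 mod 8 ⇒ (2/241)^2 = +1]
  = (241/27)    [QR: 241 ≡ 1 mod 4, sign kept]
  = (25/27)    [241 ≡ 25 mod 27]
  = (27/25)    [QR: 25 ≡ 1 mod 4, sign kept]
  = (2/25)    [27 ≡ 2 mod 25]
  = (1/25)    [25 ≡ 1 mod 8 ⇒ (2/25) = +1]
  = 1    [(1/25) = 1]
(-2277/7529) = 1, and 7529 is prime, so -2277 is a quadratic residue mod 7529.

yes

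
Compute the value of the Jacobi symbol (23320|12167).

-1

(23320|12167)
  = (11153|12167)    [23320 ≡ 11153 mod 12167]
  = (12167|11153)    [QR: 11153 ≡ 1 mod 4, sign kept]
  = (1014|11153)    [12167 ≡ 1014 mod 11153]
  = (507|11153)    [11153 ≡ 1 mod 8 ⇒ (2|11153) = +1]
  = (11153|507)    [QR: 11153 ≡ 1 mod 4, sign kept]
  = (506|507)    [11153 ≡ 506 mod 507]
  = -(253|507)    [507 ≡ 3 mod 8 ⇒ (2|507) = -1]
  = -(507|253)    [QR: 253 ≡ 1 mod 4, sign kept]
  = -(1|253)    [507 ≡ 1 mod 253]
  = -1    [(1|253) = 1]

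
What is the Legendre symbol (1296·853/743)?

-1

By multiplicativity, (1296·853/743) = (1296/743)·(853/743).
First factor (1296/743):
(1296/743)
  = (553/743)    [1296 ≡ 553 mod 743]
  = (743/553)    [QR: 553 ≡ 1 mod 4, sign kept]
  = (190/553)    [743 ≡ 190 mod 553]
  = (95/553)    [553 ≡ 1 mod 8 ⇒ (2/553) = +1]
  = (553/95)    [QR: 553 ≡ 1 mod 4, sign kept]
  = (78/95)    [553 ≡ 78 mod 95]
  = (39/95)    [95 ≡ 7 mod 8 ⇒ (2/95) = +1]
  = -(95/39)    [QR: both ≡ 3 mod 4, sign flips]
  = -(17/39)    [95 ≡ 17 mod 39]
  = -(39/17)    [QR: 17 ≡ 1 mod 4, sign kept]
  = -(5/17)    [39 ≡ 5 mod 17]
  = -(17/5)    [QR: 5 ≡ 1 mod 4, sign kept]
  = -(2/5)    [17 ≡ 2 mod 5]
  = (1/5)    [5 ≡ 5 mod 8 ⇒ (2/5) = -1]
  = 1    [(1/5) = 1]
Second factor (853/743):
(853/743)
  = (110/743)    [853 ≡ 110 mod 743]
  = (55/743)    [743 ≡ 7 mod 8 ⇒ (2/743) = +1]
  = -(743/55)    [QR: both ≡ 3 mod 4, sign flips]
  = -(28/55)    [743 ≡ 28 mod 55]
  = -(7/55)    [55 ≡ 7 mod 8 ⇒ (2/55)^2 = +1]
  = (55/7)    [QR: both ≡ 3 mod 4, sign flips]
  = (6/7)    [55 ≡ 6 mod 7]
  = (3/7)    [7 ≡ 7 mod 8 ⇒ (2/7) = +1]
  = -(7/3)    [QR: both ≡ 3 mod 4, sign flips]
  = -(1/3)    [7 ≡ 1 mod 3]
  = -1    [(1/3) = 1]
Product: (1)·(-1) = -1.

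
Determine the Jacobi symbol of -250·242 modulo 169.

1

By multiplicativity, (-250·242/169) = (-250/169)·(242/169).
First factor (-250/169):
(-250/169)
  = (88/169)    [-250 ≡ 88 mod 169]
  = (11/169)    [169 ≡ 1 mod 8 ⇒ (2/169)^3 = +1]
  = (169/11)    [QR: 169 ≡ 1 mod 4, sign kept]
  = (4/11)    [169 ≡ 4 mod 11]
  = (1/11)    [11 ≡ 3 mod 8 ⇒ (2/11)^2 = +1]
  = 1    [(1/11) = 1]
Second factor (242/169):
(242/169)
  = (73/169)    [242 ≡ 73 mod 169]
  = (169/73)    [QR: 73 ≡ 1 mod 4, sign kept]
  = (23/73)    [169 ≡ 23 mod 73]
  = (73/23)    [QR: 73 ≡ 1 mod 4, sign kept]
  = (4/23)    [73 ≡ 4 mod 23]
  = (1/23)    [23 ≡ 7 mod 8 ⇒ (2/23)^2 = +1]
  = 1    [(1/23) = 1]
Product: (1)·(1) = 1.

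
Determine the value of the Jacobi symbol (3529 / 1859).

(3529 / 1859)
  = (1670 / 1859)    [3529 ≡ 1670 mod 1859]
  = -(835 / 1859)    [1859 ≡ 3 mod 8 ⇒ (2 / 1859) = -1]
  = (1859 / 835)    [QR: both ≡ 3 mod 4, sign flips]
  = (189 / 835)    [1859 ≡ 189 mod 835]
  = (835 / 189)    [QR: 189 ≡ 1 mod 4, sign kept]
  = (79 / 189)    [835 ≡ 79 mod 189]
  = (189 / 79)    [QR: 189 ≡ 1 mod 4, sign kept]
  = (31 / 79)    [189 ≡ 31 mod 79]
  = -(79 / 31)    [QR: both ≡ 3 mod 4, sign flips]
  = -(17 / 31)    [79 ≡ 17 mod 31]
  = -(31 / 17)    [QR: 17 ≡ 1 mod 4, sign kept]
  = -(14 / 17)    [31 ≡ 14 mod 17]
  = -(7 / 17)    [17 ≡ 1 mod 8 ⇒ (2 / 17) = +1]
  = -(17 / 7)    [QR: 17 ≡ 1 mod 4, sign kept]
  = -(3 / 7)    [17 ≡ 3 mod 7]
  = (7 / 3)    [QR: both ≡ 3 mod 4, sign flips]
  = (1 / 3)    [7 ≡ 1 mod 3]
  = 1    [(1 / 3) = 1]

1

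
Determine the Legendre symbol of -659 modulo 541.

1

Reduce the numerator: -659 ≡ 423 (mod 541), so (-659|541) = (423|541).
541 ≡ 1 (mod 4), so quadratic reciprocity gives (423|541) = (541|423). Reduce: 541 ≡ 118 (mod 423). Now have (118|423).
Factor out 2: 118 = 2·59. Since 423 ≡ 7 (mod 8), (2|423) = +1. Now have (59|423).
Both 59 ≡ 3 and 423 ≡ 3 (mod 4), so reciprocity gives (59|423) = -(423|59). Reduce: 423 ≡ 10 (mod 59). Now have -(10|59).
Factor out 2: 10 = 2·5. Since 59 ≡ 3 (mod 8), (2|59) = -1. Now have (5|59).
5 ≡ 1 (mod 4), so quadratic reciprocity gives (5|59) = (59|5). Reduce: 59 ≡ 4 (mod 5). Now have (4|5).
Factor out 2: 4 = 2^2. Since 5 ≡ 5 (mod 8), (2|5) = -1, and (2|5)^2 = +1. Now have (1|5).
(1|5) = 1. Collecting the sign factors: 1.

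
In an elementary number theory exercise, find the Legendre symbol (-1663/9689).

-1

Pull out -1: (-1663/9689) = (-1/9689)·(1663/9689). Since 9689 ≡ 1 (mod 4), (-1/9689) = +1. Now have (1663/9689).
9689 ≡ 1 (mod 4), so quadratic reciprocity gives (1663/9689) = (9689/1663). Reduce: 9689 ≡ 1374 (mod 1663). Now have (1374/1663).
Factor out 2: 1374 = 2·687. Since 1663 ≡ 7 (mod 8), (2/1663) = +1. Now have (687/1663).
Both 687 ≡ 3 and 1663 ≡ 3 (mod 4), so reciprocity gives (687/1663) = -(1663/687). Reduce: 1663 ≡ 289 (mod 687). Now have -(289/687).
289 ≡ 1 (mod 4), so quadratic reciprocity gives (289/687) = (687/289). Reduce: 687 ≡ 109 (mod 289). Now have -(109/289).
109 ≡ 1 (mod 4), so quadratic reciprocity gives (109/289) = (289/109). Reduce: 289 ≡ 71 (mod 109). Now have -(71/109).
109 ≡ 1 (mod 4), so quadratic reciprocity gives (71/109) = (109/71). Reduce: 109 ≡ 38 (mod 71). Now have -(38/71).
Factor out 2: 38 = 2·19. Since 71 ≡ 7 (mod 8), (2/71) = +1. Now have -(19/71).
Both 19 ≡ 3 and 71 ≡ 3 (mod 4), so reciprocity gives (19/71) = -(71/19). Reduce: 71 ≡ 14 (mod 19). Now have (14/19).
Factor out 2: 14 = 2·7. Since 19 ≡ 3 (mod 8), (2/19) = -1. Now have -(7/19).
Both 7 ≡ 3 and 19 ≡ 3 (mod 4), so reciprocity gives (7/19) = -(19/7). Reduce: 19 ≡ 5 (mod 7). Now have (5/7).
5 ≡ 1 (mod 4), so quadratic reciprocity gives (5/7) = (7/5). Reduce: 7 ≡ 2 (mod 5). Now have (2/5).
Factor out 2: 2 = 2. Since 5 ≡ 5 (mod 8), (2/5) = -1. Now have -(1/5).
(1/5) = 1. Collecting the sign factors: -1.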